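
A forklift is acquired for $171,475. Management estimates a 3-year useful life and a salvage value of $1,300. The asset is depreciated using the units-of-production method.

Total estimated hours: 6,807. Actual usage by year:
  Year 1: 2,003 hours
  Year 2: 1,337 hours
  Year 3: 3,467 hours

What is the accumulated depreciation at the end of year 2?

$83,500

Depreciable base = $171,475 − $1,300 = $170,175.
Rate = $170,175 / 6,807 hours = $25 per hour.
Year 1: 2,003 × $25 = $50,075. Book value $121,400.
Year 2: 1,337 × $25 = $33,425. Book value $87,975.
Accumulated through year 2 = $171,475 − $87,975 = $83,500.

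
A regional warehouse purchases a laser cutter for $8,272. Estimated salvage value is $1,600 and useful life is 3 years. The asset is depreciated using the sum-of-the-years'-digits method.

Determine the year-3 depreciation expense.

Depreciable base = $8,272 − $1,600 = $6,672.
Sum of the years' digits = 3+2+1 = 6.
Year 1: $6,672 × 3/6 = $3,336. Book value $4,936.
Year 2: $6,672 × 2/6 = $2,224. Book value $2,712.
Year 3: $6,672 × 1/6 = $1,112. Book value $1,600.

$1,112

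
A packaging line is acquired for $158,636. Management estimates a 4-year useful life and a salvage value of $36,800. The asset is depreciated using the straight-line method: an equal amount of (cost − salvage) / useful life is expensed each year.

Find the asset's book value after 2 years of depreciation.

Depreciable base = $158,636 − $36,800 = $121,836.
Annual expense = $121,836 / 4 = $30,459.
End of year 1: book value $128,177.
End of year 2: book value $97,718.

$97,718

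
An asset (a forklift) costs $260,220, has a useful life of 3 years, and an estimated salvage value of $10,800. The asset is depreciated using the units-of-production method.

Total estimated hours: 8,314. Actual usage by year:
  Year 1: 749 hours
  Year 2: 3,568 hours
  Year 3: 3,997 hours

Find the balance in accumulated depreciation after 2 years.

$129,510

Depreciable base = $260,220 − $10,800 = $249,420.
Rate = $249,420 / 8,314 hours = $30 per hour.
Year 1: 749 × $30 = $22,470. Book value $237,750.
Year 2: 3,568 × $30 = $107,040. Book value $130,710.
Accumulated through year 2 = $260,220 − $130,710 = $129,510.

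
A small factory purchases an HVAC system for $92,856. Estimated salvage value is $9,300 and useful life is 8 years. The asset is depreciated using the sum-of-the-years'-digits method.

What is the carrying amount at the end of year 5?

Depreciable base = $92,856 − $9,300 = $83,556.
Sum of the years' digits = 8+7+6+5+4+3+2+1 = 36.
Year 1: $83,556 × 8/36 = $18,568. Book value $74,288.
Year 2: $83,556 × 7/36 = $16,247. Book value $58,041.
Year 3: $83,556 × 6/36 = $13,926. Book value $44,115.
Year 4: $83,556 × 5/36 = $11,605. Book value $32,510.
Year 5: $83,556 × 4/36 = $9,284. Book value $23,226.

$23,226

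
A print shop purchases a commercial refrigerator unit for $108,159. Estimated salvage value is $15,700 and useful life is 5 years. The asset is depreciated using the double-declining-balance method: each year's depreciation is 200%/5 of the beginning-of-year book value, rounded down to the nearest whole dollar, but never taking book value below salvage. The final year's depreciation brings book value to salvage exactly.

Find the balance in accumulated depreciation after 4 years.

$92,459

Depreciable base = $108,159 − $15,700 = $92,459.
Year 1: ⌊$108,159 × 200%/5⌋ = $43,263. Book value $64,896.
Year 2: ⌊$64,896 × 200%/5⌋ = $25,958. Book value $38,938.
Year 3: ⌊$38,938 × 200%/5⌋ = $15,575. Book value $23,363.
Year 4: ⌊$23,363 × 200%/5⌋ = $9,345, capped at $7,663. Book value $15,700.
Accumulated through year 4 = $108,159 − $15,700 = $92,459.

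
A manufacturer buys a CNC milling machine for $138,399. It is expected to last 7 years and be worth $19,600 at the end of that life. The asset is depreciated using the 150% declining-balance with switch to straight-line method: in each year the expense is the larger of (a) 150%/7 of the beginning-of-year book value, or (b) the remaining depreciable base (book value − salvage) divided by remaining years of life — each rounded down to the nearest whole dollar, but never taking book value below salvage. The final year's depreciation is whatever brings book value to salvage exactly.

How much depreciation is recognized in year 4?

Depreciable base = $138,399 − $19,600 = $118,799.
Year 1: DB = ⌊$138,399 × 150%/7⌋ = $29,656; SL = ⌊$118,799/7⌋ = $16,971 → take DB $29,656. Book value $108,743.
Year 2: DB = ⌊$108,743 × 150%/7⌋ = $23,302; SL = ⌊$89,143/6⌋ = $14,857 → take DB $23,302. Book value $85,441.
Year 3: DB = ⌊$85,441 × 150%/7⌋ = $18,308; SL = ⌊$65,841/5⌋ = $13,168 → take DB $18,308. Book value $67,133.
Year 4: DB = ⌊$67,133 × 150%/7⌋ = $14,385; SL = ⌊$47,533/4⌋ = $11,883 → take DB $14,385. Book value $52,748.

$14,385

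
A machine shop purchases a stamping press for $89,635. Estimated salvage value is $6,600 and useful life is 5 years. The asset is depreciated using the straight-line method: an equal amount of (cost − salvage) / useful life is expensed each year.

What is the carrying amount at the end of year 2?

$56,421

Depreciable base = $89,635 − $6,600 = $83,035.
Annual expense = $83,035 / 5 = $16,607.
End of year 1: book value $73,028.
End of year 2: book value $56,421.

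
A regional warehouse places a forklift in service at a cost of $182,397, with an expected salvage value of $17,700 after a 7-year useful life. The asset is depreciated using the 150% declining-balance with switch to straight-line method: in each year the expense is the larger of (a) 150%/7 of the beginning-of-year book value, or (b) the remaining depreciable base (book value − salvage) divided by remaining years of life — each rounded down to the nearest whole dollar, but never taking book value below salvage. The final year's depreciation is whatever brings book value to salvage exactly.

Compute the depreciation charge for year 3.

$24,129

Depreciable base = $182,397 − $17,700 = $164,697.
Year 1: DB = ⌊$182,397 × 150%/7⌋ = $39,085; SL = ⌊$164,697/7⌋ = $23,528 → take DB $39,085. Book value $143,312.
Year 2: DB = ⌊$143,312 × 150%/7⌋ = $30,709; SL = ⌊$125,612/6⌋ = $20,935 → take DB $30,709. Book value $112,603.
Year 3: DB = ⌊$112,603 × 150%/7⌋ = $24,129; SL = ⌊$94,903/5⌋ = $18,980 → take DB $24,129. Book value $88,474.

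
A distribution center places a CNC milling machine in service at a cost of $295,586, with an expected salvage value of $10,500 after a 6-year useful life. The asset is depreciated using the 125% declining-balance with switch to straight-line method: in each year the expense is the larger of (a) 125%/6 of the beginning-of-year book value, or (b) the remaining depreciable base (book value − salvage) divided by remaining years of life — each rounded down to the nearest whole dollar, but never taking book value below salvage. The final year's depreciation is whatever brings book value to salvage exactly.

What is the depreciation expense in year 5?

Depreciable base = $295,586 − $10,500 = $285,086.
Year 1: DB = ⌊$295,586 × 125%/6⌋ = $61,580; SL = ⌊$285,086/6⌋ = $47,514 → take DB $61,580. Book value $234,006.
Year 2: DB = ⌊$234,006 × 125%/6⌋ = $48,751; SL = ⌊$223,506/5⌋ = $44,701 → take DB $48,751. Book value $185,255.
Year 3: DB = ⌊$185,255 × 125%/6⌋ = $38,594; SL = ⌊$174,755/4⌋ = $43,688 → take SL $43,688. Book value $141,567.
Year 4: DB = ⌊$141,567 × 125%/6⌋ = $29,493; SL = ⌊$131,067/3⌋ = $43,689 → take SL $43,689. Book value $97,878.
Year 5: DB = ⌊$97,878 × 125%/6⌋ = $20,391; SL = ⌊$87,378/2⌋ = $43,689 → take SL $43,689. Book value $54,189.

$43,689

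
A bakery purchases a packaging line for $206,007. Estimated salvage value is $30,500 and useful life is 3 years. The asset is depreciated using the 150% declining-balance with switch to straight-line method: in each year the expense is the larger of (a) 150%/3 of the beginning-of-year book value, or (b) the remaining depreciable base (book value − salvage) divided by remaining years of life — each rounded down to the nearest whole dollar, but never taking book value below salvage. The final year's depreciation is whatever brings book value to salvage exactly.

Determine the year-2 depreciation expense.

Depreciable base = $206,007 − $30,500 = $175,507.
Year 1: DB = ⌊$206,007 × 150%/3⌋ = $103,003; SL = ⌊$175,507/3⌋ = $58,502 → take DB $103,003. Book value $103,004.
Year 2: DB = ⌊$103,004 × 150%/3⌋ = $51,502; SL = ⌊$72,504/2⌋ = $36,252 → take DB $51,502. Book value $51,502.

$51,502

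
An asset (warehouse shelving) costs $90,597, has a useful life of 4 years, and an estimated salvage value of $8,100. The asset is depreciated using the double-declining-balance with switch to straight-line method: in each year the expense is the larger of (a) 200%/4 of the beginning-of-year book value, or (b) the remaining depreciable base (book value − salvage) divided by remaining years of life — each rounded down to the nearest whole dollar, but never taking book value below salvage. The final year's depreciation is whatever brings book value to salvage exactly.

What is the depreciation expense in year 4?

Depreciable base = $90,597 − $8,100 = $82,497.
Year 1: DB = ⌊$90,597 × 200%/4⌋ = $45,298; SL = ⌊$82,497/4⌋ = $20,624 → take DB $45,298. Book value $45,299.
Year 2: DB = ⌊$45,299 × 200%/4⌋ = $22,649; SL = ⌊$37,199/3⌋ = $12,399 → take DB $22,649. Book value $22,650.
Year 3: DB = ⌊$22,650 × 200%/4⌋ = $11,325; SL = ⌊$14,550/2⌋ = $7,275 → take DB $11,325. Book value $11,325.
Year 4 (final): $11,325 − $8,100 = $3,225. Book value $8,100.

$3,225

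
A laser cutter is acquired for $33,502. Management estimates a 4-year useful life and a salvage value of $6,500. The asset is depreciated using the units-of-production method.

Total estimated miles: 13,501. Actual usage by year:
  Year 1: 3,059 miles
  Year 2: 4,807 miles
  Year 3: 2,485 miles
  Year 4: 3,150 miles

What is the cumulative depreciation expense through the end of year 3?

$20,702

Depreciable base = $33,502 − $6,500 = $27,002.
Rate = $27,002 / 13,501 miles = $2 per mile.
Year 1: 3,059 × $2 = $6,118. Book value $27,384.
Year 2: 4,807 × $2 = $9,614. Book value $17,770.
Year 3: 2,485 × $2 = $4,970. Book value $12,800.
Accumulated through year 3 = $33,502 − $12,800 = $20,702.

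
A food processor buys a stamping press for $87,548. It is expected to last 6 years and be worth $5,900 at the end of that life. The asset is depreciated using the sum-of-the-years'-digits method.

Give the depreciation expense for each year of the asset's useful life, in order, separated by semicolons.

$23,328; $19,440; $15,552; $11,664; $7,776; $3,888

Depreciable base = $87,548 − $5,900 = $81,648.
Sum of the years' digits = 6+5+4+3+2+1 = 21.
Year 1: $81,648 × 6/21 = $23,328. Book value $64,220.
Year 2: $81,648 × 5/21 = $19,440. Book value $44,780.
Year 3: $81,648 × 4/21 = $15,552. Book value $29,228.
Year 4: $81,648 × 3/21 = $11,664. Book value $17,564.
Year 5: $81,648 × 2/21 = $7,776. Book value $9,788.
Year 6: $81,648 × 1/21 = $3,888. Book value $5,900.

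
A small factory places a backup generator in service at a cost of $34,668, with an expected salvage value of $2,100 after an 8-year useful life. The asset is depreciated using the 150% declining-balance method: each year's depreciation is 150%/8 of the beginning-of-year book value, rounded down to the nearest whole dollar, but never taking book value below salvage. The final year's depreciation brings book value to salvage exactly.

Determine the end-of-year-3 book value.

Depreciable base = $34,668 − $2,100 = $32,568.
Year 1: ⌊$34,668 × 150%/8⌋ = $6,500. Book value $28,168.
Year 2: ⌊$28,168 × 150%/8⌋ = $5,281. Book value $22,887.
Year 3: ⌊$22,887 × 150%/8⌋ = $4,291. Book value $18,596.

$18,596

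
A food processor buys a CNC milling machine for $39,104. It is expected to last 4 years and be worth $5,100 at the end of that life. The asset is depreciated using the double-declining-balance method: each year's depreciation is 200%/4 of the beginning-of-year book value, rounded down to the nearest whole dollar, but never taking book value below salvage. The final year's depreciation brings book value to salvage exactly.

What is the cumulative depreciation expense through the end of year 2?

$29,328

Depreciable base = $39,104 − $5,100 = $34,004.
Year 1: ⌊$39,104 × 200%/4⌋ = $19,552. Book value $19,552.
Year 2: ⌊$19,552 × 200%/4⌋ = $9,776. Book value $9,776.
Accumulated through year 2 = $39,104 − $9,776 = $29,328.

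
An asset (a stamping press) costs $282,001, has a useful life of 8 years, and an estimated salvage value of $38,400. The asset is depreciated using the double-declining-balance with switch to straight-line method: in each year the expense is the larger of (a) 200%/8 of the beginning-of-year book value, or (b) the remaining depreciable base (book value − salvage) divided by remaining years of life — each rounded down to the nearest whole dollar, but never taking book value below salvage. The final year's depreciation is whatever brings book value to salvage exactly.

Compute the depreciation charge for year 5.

$22,307

Depreciable base = $282,001 − $38,400 = $243,601.
Year 1: DB = ⌊$282,001 × 200%/8⌋ = $70,500; SL = ⌊$243,601/8⌋ = $30,450 → take DB $70,500. Book value $211,501.
Year 2: DB = ⌊$211,501 × 200%/8⌋ = $52,875; SL = ⌊$173,101/7⌋ = $24,728 → take DB $52,875. Book value $158,626.
Year 3: DB = ⌊$158,626 × 200%/8⌋ = $39,656; SL = ⌊$120,226/6⌋ = $20,037 → take DB $39,656. Book value $118,970.
Year 4: DB = ⌊$118,970 × 200%/8⌋ = $29,742; SL = ⌊$80,570/5⌋ = $16,114 → take DB $29,742. Book value $89,228.
Year 5: DB = ⌊$89,228 × 200%/8⌋ = $22,307; SL = ⌊$50,828/4⌋ = $12,707 → take DB $22,307. Book value $66,921.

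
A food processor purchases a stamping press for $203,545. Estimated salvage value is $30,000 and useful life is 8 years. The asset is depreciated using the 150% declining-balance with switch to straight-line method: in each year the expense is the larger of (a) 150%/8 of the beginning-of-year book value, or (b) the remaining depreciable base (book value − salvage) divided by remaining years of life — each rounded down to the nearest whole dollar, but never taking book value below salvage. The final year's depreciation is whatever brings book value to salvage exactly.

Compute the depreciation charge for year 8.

$14,026

Depreciable base = $203,545 − $30,000 = $173,545.
Year 1: DB = ⌊$203,545 × 150%/8⌋ = $38,164; SL = ⌊$173,545/8⌋ = $21,693 → take DB $38,164. Book value $165,381.
Year 2: DB = ⌊$165,381 × 150%/8⌋ = $31,008; SL = ⌊$135,381/7⌋ = $19,340 → take DB $31,008. Book value $134,373.
Year 3: DB = ⌊$134,373 × 150%/8⌋ = $25,194; SL = ⌊$104,373/6⌋ = $17,395 → take DB $25,194. Book value $109,179.
Year 4: DB = ⌊$109,179 × 150%/8⌋ = $20,471; SL = ⌊$79,179/5⌋ = $15,835 → take DB $20,471. Book value $88,708.
Year 5: DB = ⌊$88,708 × 150%/8⌋ = $16,632; SL = ⌊$58,708/4⌋ = $14,677 → take DB $16,632. Book value $72,076.
Year 6: DB = ⌊$72,076 × 150%/8⌋ = $13,514; SL = ⌊$42,076/3⌋ = $14,025 → take SL $14,025. Book value $58,051.
Year 7: DB = ⌊$58,051 × 150%/8⌋ = $10,884; SL = ⌊$28,051/2⌋ = $14,025 → take SL $14,025. Book value $44,026.
Year 8 (final): $44,026 − $30,000 = $14,026. Book value $30,000.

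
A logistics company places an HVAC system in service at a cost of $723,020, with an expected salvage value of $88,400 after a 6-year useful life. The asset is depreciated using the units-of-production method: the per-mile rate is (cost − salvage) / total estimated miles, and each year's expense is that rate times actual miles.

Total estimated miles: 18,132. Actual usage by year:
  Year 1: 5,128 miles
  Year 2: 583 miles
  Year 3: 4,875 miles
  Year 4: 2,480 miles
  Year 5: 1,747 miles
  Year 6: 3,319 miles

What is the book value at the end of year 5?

Depreciable base = $723,020 − $88,400 = $634,620.
Rate = $634,620 / 18,132 miles = $35 per mile.
Year 1: 5,128 × $35 = $179,480. Book value $543,540.
Year 2: 583 × $35 = $20,405. Book value $523,135.
Year 3: 4,875 × $35 = $170,625. Book value $352,510.
Year 4: 2,480 × $35 = $86,800. Book value $265,710.
Year 5: 1,747 × $35 = $61,145. Book value $204,565.

$204,565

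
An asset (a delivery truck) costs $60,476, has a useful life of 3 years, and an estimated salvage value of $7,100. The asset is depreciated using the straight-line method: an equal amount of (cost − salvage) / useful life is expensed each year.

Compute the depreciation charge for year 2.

$17,792

Depreciable base = $60,476 − $7,100 = $53,376.
Annual expense = $53,376 / 3 = $17,792.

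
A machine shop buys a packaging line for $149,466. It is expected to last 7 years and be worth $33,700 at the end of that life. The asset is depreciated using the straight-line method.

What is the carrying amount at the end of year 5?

Depreciable base = $149,466 − $33,700 = $115,766.
Annual expense = $115,766 / 7 = $16,538.
End of year 1: book value $132,928.
End of year 2: book value $116,390.
End of year 3: book value $99,852.
End of year 4: book value $83,314.
End of year 5: book value $66,776.

$66,776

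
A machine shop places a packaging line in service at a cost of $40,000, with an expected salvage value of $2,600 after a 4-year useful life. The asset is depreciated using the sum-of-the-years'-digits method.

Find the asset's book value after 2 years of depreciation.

Depreciable base = $40,000 − $2,600 = $37,400.
Sum of the years' digits = 4+3+2+1 = 10.
Year 1: $37,400 × 4/10 = $14,960. Book value $25,040.
Year 2: $37,400 × 3/10 = $11,220. Book value $13,820.

$13,820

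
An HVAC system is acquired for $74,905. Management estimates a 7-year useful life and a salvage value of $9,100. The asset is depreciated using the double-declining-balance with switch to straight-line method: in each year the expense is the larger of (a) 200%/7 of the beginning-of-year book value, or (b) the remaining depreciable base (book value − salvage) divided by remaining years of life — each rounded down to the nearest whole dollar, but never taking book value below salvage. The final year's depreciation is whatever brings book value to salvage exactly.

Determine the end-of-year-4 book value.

$19,500

Depreciable base = $74,905 − $9,100 = $65,805.
Year 1: DB = ⌊$74,905 × 200%/7⌋ = $21,401; SL = ⌊$65,805/7⌋ = $9,400 → take DB $21,401. Book value $53,504.
Year 2: DB = ⌊$53,504 × 200%/7⌋ = $15,286; SL = ⌊$44,404/6⌋ = $7,400 → take DB $15,286. Book value $38,218.
Year 3: DB = ⌊$38,218 × 200%/7⌋ = $10,919; SL = ⌊$29,118/5⌋ = $5,823 → take DB $10,919. Book value $27,299.
Year 4: DB = ⌊$27,299 × 200%/7⌋ = $7,799; SL = ⌊$18,199/4⌋ = $4,549 → take DB $7,799. Book value $19,500.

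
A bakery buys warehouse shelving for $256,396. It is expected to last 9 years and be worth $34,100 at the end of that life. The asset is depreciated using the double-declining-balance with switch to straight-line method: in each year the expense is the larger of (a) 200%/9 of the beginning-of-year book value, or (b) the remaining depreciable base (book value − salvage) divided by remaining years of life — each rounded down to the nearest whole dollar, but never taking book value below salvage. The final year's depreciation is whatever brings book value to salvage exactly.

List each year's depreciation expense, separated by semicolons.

$56,976; $44,315; $34,467; $26,808; $20,851; $16,217; $12,613; $9,810; $239

Depreciable base = $256,396 − $34,100 = $222,296.
Year 1: DB = ⌊$256,396 × 200%/9⌋ = $56,976; SL = ⌊$222,296/9⌋ = $24,699 → take DB $56,976. Book value $199,420.
Year 2: DB = ⌊$199,420 × 200%/9⌋ = $44,315; SL = ⌊$165,320/8⌋ = $20,665 → take DB $44,315. Book value $155,105.
Year 3: DB = ⌊$155,105 × 200%/9⌋ = $34,467; SL = ⌊$121,005/7⌋ = $17,286 → take DB $34,467. Book value $120,638.
Year 4: DB = ⌊$120,638 × 200%/9⌋ = $26,808; SL = ⌊$86,538/6⌋ = $14,423 → take DB $26,808. Book value $93,830.
Year 5: DB = ⌊$93,830 × 200%/9⌋ = $20,851; SL = ⌊$59,730/5⌋ = $11,946 → take DB $20,851. Book value $72,979.
Year 6: DB = ⌊$72,979 × 200%/9⌋ = $16,217; SL = ⌊$38,879/4⌋ = $9,719 → take DB $16,217. Book value $56,762.
Year 7: DB = ⌊$56,762 × 200%/9⌋ = $12,613; SL = ⌊$22,662/3⌋ = $7,554 → take DB $12,613. Book value $44,149.
Year 8: DB = ⌊$44,149 × 200%/9⌋ = $9,810; SL = ⌊$10,049/2⌋ = $5,024 → take DB $9,810. Book value $34,339.
Year 9 (final): $34,339 − $34,100 = $239. Book value $34,100.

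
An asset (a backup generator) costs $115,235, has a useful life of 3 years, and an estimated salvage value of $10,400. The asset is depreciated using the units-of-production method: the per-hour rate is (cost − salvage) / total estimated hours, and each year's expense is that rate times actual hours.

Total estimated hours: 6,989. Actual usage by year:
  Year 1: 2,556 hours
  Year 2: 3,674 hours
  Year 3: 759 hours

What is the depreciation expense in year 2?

Depreciable base = $115,235 − $10,400 = $104,835.
Rate = $104,835 / 6,989 hours = $15 per hour.
Year 1: 2,556 × $15 = $38,340. Book value $76,895.
Year 2: 3,674 × $15 = $55,110. Book value $21,785.

$55,110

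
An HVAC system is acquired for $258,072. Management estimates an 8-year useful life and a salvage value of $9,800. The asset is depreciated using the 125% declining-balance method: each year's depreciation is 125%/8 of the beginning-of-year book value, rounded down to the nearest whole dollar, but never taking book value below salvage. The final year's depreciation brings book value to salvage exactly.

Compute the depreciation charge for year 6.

Depreciable base = $258,072 − $9,800 = $248,272.
Year 1: ⌊$258,072 × 125%/8⌋ = $40,323. Book value $217,749.
Year 2: ⌊$217,749 × 125%/8⌋ = $34,023. Book value $183,726.
Year 3: ⌊$183,726 × 125%/8⌋ = $28,707. Book value $155,019.
Year 4: ⌊$155,019 × 125%/8⌋ = $24,221. Book value $130,798.
Year 5: ⌊$130,798 × 125%/8⌋ = $20,437. Book value $110,361.
Year 6: ⌊$110,361 × 125%/8⌋ = $17,243. Book value $93,118.

$17,243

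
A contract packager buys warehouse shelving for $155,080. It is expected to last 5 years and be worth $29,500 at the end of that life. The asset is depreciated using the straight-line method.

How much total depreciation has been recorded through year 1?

Depreciable base = $155,080 − $29,500 = $125,580.
Annual expense = $125,580 / 5 = $25,116.
End of year 1: book value $129,964.
Accumulated through year 1 = $155,080 − $129,964 = $25,116.

$25,116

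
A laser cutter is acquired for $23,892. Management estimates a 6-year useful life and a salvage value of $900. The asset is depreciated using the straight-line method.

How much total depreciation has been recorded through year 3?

Depreciable base = $23,892 − $900 = $22,992.
Annual expense = $22,992 / 6 = $3,832.
End of year 1: book value $20,060.
End of year 2: book value $16,228.
End of year 3: book value $12,396.
Accumulated through year 3 = $23,892 − $12,396 = $11,496.

$11,496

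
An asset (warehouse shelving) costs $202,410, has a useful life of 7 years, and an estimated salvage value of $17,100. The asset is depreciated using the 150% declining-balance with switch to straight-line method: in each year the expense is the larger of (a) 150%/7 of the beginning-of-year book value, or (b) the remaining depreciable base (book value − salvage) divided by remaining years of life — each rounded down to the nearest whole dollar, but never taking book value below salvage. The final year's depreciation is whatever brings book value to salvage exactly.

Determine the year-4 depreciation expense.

Depreciable base = $202,410 − $17,100 = $185,310.
Year 1: DB = ⌊$202,410 × 150%/7⌋ = $43,373; SL = ⌊$185,310/7⌋ = $26,472 → take DB $43,373. Book value $159,037.
Year 2: DB = ⌊$159,037 × 150%/7⌋ = $34,079; SL = ⌊$141,937/6⌋ = $23,656 → take DB $34,079. Book value $124,958.
Year 3: DB = ⌊$124,958 × 150%/7⌋ = $26,776; SL = ⌊$107,858/5⌋ = $21,571 → take DB $26,776. Book value $98,182.
Year 4: DB = ⌊$98,182 × 150%/7⌋ = $21,039; SL = ⌊$81,082/4⌋ = $20,270 → take DB $21,039. Book value $77,143.

$21,039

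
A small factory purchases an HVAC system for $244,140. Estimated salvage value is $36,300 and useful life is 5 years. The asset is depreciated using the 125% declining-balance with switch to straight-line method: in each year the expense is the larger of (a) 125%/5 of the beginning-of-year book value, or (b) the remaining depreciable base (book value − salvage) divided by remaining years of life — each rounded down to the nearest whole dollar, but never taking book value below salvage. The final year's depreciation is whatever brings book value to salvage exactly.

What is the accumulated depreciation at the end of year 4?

$174,491

Depreciable base = $244,140 − $36,300 = $207,840.
Year 1: DB = ⌊$244,140 × 125%/5⌋ = $61,035; SL = ⌊$207,840/5⌋ = $41,568 → take DB $61,035. Book value $183,105.
Year 2: DB = ⌊$183,105 × 125%/5⌋ = $45,776; SL = ⌊$146,805/4⌋ = $36,701 → take DB $45,776. Book value $137,329.
Year 3: DB = ⌊$137,329 × 125%/5⌋ = $34,332; SL = ⌊$101,029/3⌋ = $33,676 → take DB $34,332. Book value $102,997.
Year 4: DB = ⌊$102,997 × 125%/5⌋ = $25,749; SL = ⌊$66,697/2⌋ = $33,348 → take SL $33,348. Book value $69,649.
Accumulated through year 4 = $244,140 − $69,649 = $174,491.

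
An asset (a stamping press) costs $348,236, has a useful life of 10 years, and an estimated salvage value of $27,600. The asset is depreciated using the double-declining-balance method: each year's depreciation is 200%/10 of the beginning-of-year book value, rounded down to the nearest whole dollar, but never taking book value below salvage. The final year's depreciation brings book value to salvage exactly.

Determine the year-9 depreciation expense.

$11,685

Depreciable base = $348,236 − $27,600 = $320,636.
Year 1: ⌊$348,236 × 200%/10⌋ = $69,647. Book value $278,589.
Year 2: ⌊$278,589 × 200%/10⌋ = $55,717. Book value $222,872.
Year 3: ⌊$222,872 × 200%/10⌋ = $44,574. Book value $178,298.
Year 4: ⌊$178,298 × 200%/10⌋ = $35,659. Book value $142,639.
Year 5: ⌊$142,639 × 200%/10⌋ = $28,527. Book value $114,112.
Year 6: ⌊$114,112 × 200%/10⌋ = $22,822. Book value $91,290.
Year 7: ⌊$91,290 × 200%/10⌋ = $18,258. Book value $73,032.
Year 8: ⌊$73,032 × 200%/10⌋ = $14,606. Book value $58,426.
Year 9: ⌊$58,426 × 200%/10⌋ = $11,685. Book value $46,741.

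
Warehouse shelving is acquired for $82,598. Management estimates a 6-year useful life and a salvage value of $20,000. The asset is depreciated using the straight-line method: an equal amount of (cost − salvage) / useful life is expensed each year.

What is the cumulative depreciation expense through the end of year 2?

$20,866

Depreciable base = $82,598 − $20,000 = $62,598.
Annual expense = $62,598 / 6 = $10,433.
End of year 1: book value $72,165.
End of year 2: book value $61,732.
Accumulated through year 2 = $82,598 − $61,732 = $20,866.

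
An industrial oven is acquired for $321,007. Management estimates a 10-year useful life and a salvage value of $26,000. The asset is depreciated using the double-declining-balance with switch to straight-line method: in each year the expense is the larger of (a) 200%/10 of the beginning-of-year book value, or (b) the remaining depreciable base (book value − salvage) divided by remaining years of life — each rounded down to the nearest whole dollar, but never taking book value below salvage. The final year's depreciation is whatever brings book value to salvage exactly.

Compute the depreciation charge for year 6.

Depreciable base = $321,007 − $26,000 = $295,007.
Year 1: DB = ⌊$321,007 × 200%/10⌋ = $64,201; SL = ⌊$295,007/10⌋ = $29,500 → take DB $64,201. Book value $256,806.
Year 2: DB = ⌊$256,806 × 200%/10⌋ = $51,361; SL = ⌊$230,806/9⌋ = $25,645 → take DB $51,361. Book value $205,445.
Year 3: DB = ⌊$205,445 × 200%/10⌋ = $41,089; SL = ⌊$179,445/8⌋ = $22,430 → take DB $41,089. Book value $164,356.
Year 4: DB = ⌊$164,356 × 200%/10⌋ = $32,871; SL = ⌊$138,356/7⌋ = $19,765 → take DB $32,871. Book value $131,485.
Year 5: DB = ⌊$131,485 × 200%/10⌋ = $26,297; SL = ⌊$105,485/6⌋ = $17,580 → take DB $26,297. Book value $105,188.
Year 6: DB = ⌊$105,188 × 200%/10⌋ = $21,037; SL = ⌊$79,188/5⌋ = $15,837 → take DB $21,037. Book value $84,151.

$21,037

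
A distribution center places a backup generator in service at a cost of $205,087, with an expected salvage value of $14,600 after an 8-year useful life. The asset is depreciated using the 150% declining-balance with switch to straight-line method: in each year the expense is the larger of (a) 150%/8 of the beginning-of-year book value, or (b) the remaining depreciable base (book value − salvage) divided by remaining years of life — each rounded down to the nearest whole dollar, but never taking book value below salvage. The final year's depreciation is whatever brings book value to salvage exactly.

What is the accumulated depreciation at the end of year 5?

$134,402

Depreciable base = $205,087 − $14,600 = $190,487.
Year 1: DB = ⌊$205,087 × 150%/8⌋ = $38,453; SL = ⌊$190,487/8⌋ = $23,810 → take DB $38,453. Book value $166,634.
Year 2: DB = ⌊$166,634 × 150%/8⌋ = $31,243; SL = ⌊$152,034/7⌋ = $21,719 → take DB $31,243. Book value $135,391.
Year 3: DB = ⌊$135,391 × 150%/8⌋ = $25,385; SL = ⌊$120,791/6⌋ = $20,131 → take DB $25,385. Book value $110,006.
Year 4: DB = ⌊$110,006 × 150%/8⌋ = $20,626; SL = ⌊$95,406/5⌋ = $19,081 → take DB $20,626. Book value $89,380.
Year 5: DB = ⌊$89,380 × 150%/8⌋ = $16,758; SL = ⌊$74,780/4⌋ = $18,695 → take SL $18,695. Book value $70,685.
Accumulated through year 5 = $205,087 − $70,685 = $134,402.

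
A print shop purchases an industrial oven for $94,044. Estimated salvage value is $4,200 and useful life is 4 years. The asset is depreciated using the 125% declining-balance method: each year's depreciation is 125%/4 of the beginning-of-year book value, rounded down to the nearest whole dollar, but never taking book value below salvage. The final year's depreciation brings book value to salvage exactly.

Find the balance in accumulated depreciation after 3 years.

$63,483

Depreciable base = $94,044 − $4,200 = $89,844.
Year 1: ⌊$94,044 × 125%/4⌋ = $29,388. Book value $64,656.
Year 2: ⌊$64,656 × 125%/4⌋ = $20,205. Book value $44,451.
Year 3: ⌊$44,451 × 125%/4⌋ = $13,890. Book value $30,561.
Accumulated through year 3 = $94,044 − $30,561 = $63,483.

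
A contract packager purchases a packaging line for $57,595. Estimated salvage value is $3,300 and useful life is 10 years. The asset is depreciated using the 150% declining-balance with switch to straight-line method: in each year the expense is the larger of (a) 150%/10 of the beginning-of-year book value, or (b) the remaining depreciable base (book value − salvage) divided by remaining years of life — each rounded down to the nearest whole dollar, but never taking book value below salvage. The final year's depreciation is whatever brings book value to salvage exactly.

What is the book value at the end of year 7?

$16,655

Depreciable base = $57,595 − $3,300 = $54,295.
Year 1: DB = ⌊$57,595 × 150%/10⌋ = $8,639; SL = ⌊$54,295/10⌋ = $5,429 → take DB $8,639. Book value $48,956.
Year 2: DB = ⌊$48,956 × 150%/10⌋ = $7,343; SL = ⌊$45,656/9⌋ = $5,072 → take DB $7,343. Book value $41,613.
Year 3: DB = ⌊$41,613 × 150%/10⌋ = $6,241; SL = ⌊$38,313/8⌋ = $4,789 → take DB $6,241. Book value $35,372.
Year 4: DB = ⌊$35,372 × 150%/10⌋ = $5,305; SL = ⌊$32,072/7⌋ = $4,581 → take DB $5,305. Book value $30,067.
Year 5: DB = ⌊$30,067 × 150%/10⌋ = $4,510; SL = ⌊$26,767/6⌋ = $4,461 → take DB $4,510. Book value $25,557.
Year 6: DB = ⌊$25,557 × 150%/10⌋ = $3,833; SL = ⌊$22,257/5⌋ = $4,451 → take SL $4,451. Book value $21,106.
Year 7: DB = ⌊$21,106 × 150%/10⌋ = $3,165; SL = ⌊$17,806/4⌋ = $4,451 → take SL $4,451. Book value $16,655.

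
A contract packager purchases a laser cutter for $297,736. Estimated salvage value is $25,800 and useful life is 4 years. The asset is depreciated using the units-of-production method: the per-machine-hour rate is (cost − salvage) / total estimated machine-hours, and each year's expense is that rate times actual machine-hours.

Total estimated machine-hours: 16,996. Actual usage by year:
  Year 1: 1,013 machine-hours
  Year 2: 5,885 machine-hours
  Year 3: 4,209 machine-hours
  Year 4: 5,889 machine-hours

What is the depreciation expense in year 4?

Depreciable base = $297,736 − $25,800 = $271,936.
Rate = $271,936 / 16,996 machine-hours = $16 per machine-hour.
Year 1: 1,013 × $16 = $16,208. Book value $281,528.
Year 2: 5,885 × $16 = $94,160. Book value $187,368.
Year 3: 4,209 × $16 = $67,344. Book value $120,024.
Year 4: 5,889 × $16 = $94,224. Book value $25,800.

$94,224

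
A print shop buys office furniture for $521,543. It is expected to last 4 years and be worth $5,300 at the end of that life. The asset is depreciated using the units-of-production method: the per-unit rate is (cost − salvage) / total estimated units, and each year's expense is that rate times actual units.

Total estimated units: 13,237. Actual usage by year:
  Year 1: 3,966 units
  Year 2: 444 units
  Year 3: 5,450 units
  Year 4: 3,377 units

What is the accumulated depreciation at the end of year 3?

$384,540

Depreciable base = $521,543 − $5,300 = $516,243.
Rate = $516,243 / 13,237 units = $39 per unit.
Year 1: 3,966 × $39 = $154,674. Book value $366,869.
Year 2: 444 × $39 = $17,316. Book value $349,553.
Year 3: 5,450 × $39 = $212,550. Book value $137,003.
Accumulated through year 3 = $521,543 − $137,003 = $384,540.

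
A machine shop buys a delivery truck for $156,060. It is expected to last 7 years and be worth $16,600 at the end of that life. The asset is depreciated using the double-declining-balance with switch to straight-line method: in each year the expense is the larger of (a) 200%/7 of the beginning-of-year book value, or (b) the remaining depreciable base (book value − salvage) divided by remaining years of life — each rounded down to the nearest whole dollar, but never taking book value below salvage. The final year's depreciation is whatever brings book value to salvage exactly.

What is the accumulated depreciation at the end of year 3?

Depreciable base = $156,060 − $16,600 = $139,460.
Year 1: DB = ⌊$156,060 × 200%/7⌋ = $44,588; SL = ⌊$139,460/7⌋ = $19,922 → take DB $44,588. Book value $111,472.
Year 2: DB = ⌊$111,472 × 200%/7⌋ = $31,849; SL = ⌊$94,872/6⌋ = $15,812 → take DB $31,849. Book value $79,623.
Year 3: DB = ⌊$79,623 × 200%/7⌋ = $22,749; SL = ⌊$63,023/5⌋ = $12,604 → take DB $22,749. Book value $56,874.
Accumulated through year 3 = $156,060 − $56,874 = $99,186.

$99,186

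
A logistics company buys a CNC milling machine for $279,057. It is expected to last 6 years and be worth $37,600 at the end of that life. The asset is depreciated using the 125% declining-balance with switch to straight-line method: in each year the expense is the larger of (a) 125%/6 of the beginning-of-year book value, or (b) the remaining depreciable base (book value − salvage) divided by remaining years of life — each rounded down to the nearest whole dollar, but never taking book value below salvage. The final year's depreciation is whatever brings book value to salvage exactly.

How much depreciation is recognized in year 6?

$33,620

Depreciable base = $279,057 − $37,600 = $241,457.
Year 1: DB = ⌊$279,057 × 125%/6⌋ = $58,136; SL = ⌊$241,457/6⌋ = $40,242 → take DB $58,136. Book value $220,921.
Year 2: DB = ⌊$220,921 × 125%/6⌋ = $46,025; SL = ⌊$183,321/5⌋ = $36,664 → take DB $46,025. Book value $174,896.
Year 3: DB = ⌊$174,896 × 125%/6⌋ = $36,436; SL = ⌊$137,296/4⌋ = $34,324 → take DB $36,436. Book value $138,460.
Year 4: DB = ⌊$138,460 × 125%/6⌋ = $28,845; SL = ⌊$100,860/3⌋ = $33,620 → take SL $33,620. Book value $104,840.
Year 5: DB = ⌊$104,840 × 125%/6⌋ = $21,841; SL = ⌊$67,240/2⌋ = $33,620 → take SL $33,620. Book value $71,220.
Year 6 (final): $71,220 − $37,600 = $33,620. Book value $37,600.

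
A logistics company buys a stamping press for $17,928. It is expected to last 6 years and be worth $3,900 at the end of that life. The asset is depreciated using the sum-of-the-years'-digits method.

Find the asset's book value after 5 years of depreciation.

$4,568

Depreciable base = $17,928 − $3,900 = $14,028.
Sum of the years' digits = 6+5+4+3+2+1 = 21.
Year 1: $14,028 × 6/21 = $4,008. Book value $13,920.
Year 2: $14,028 × 5/21 = $3,340. Book value $10,580.
Year 3: $14,028 × 4/21 = $2,672. Book value $7,908.
Year 4: $14,028 × 3/21 = $2,004. Book value $5,904.
Year 5: $14,028 × 2/21 = $1,336. Book value $4,568.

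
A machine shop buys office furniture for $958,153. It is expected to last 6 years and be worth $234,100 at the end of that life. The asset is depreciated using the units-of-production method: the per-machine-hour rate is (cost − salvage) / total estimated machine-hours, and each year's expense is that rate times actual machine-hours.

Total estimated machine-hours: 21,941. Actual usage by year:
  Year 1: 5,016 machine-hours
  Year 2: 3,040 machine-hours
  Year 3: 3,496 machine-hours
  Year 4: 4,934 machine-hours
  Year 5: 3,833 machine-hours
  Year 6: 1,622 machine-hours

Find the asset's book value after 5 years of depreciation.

$287,626

Depreciable base = $958,153 − $234,100 = $724,053.
Rate = $724,053 / 21,941 machine-hours = $33 per machine-hour.
Year 1: 5,016 × $33 = $165,528. Book value $792,625.
Year 2: 3,040 × $33 = $100,320. Book value $692,305.
Year 3: 3,496 × $33 = $115,368. Book value $576,937.
Year 4: 4,934 × $33 = $162,822. Book value $414,115.
Year 5: 3,833 × $33 = $126,489. Book value $287,626.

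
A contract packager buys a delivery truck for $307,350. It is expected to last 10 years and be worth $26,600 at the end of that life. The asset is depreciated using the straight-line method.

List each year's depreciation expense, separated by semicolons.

$28,075; $28,075; $28,075; $28,075; $28,075; $28,075; $28,075; $28,075; $28,075; $28,075

Depreciable base = $307,350 − $26,600 = $280,750.
Annual expense = $280,750 / 10 = $28,075.
End of year 1: book value $279,275.
End of year 2: book value $251,200.
End of year 3: book value $223,125.
End of year 4: book value $195,050.
End of year 5: book value $166,975.
End of year 6: book value $138,900.
End of year 7: book value $110,825.
End of year 8: book value $82,750.
End of year 9: book value $54,675.
End of year 10: book value $26,600.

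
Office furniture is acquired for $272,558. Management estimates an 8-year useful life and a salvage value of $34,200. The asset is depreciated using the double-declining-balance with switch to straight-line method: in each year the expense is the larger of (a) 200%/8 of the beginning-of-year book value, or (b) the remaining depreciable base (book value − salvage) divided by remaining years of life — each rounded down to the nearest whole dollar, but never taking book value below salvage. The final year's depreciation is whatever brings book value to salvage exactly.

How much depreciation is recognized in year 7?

Depreciable base = $272,558 − $34,200 = $238,358.
Year 1: DB = ⌊$272,558 × 200%/8⌋ = $68,139; SL = ⌊$238,358/8⌋ = $29,794 → take DB $68,139. Book value $204,419.
Year 2: DB = ⌊$204,419 × 200%/8⌋ = $51,104; SL = ⌊$170,219/7⌋ = $24,317 → take DB $51,104. Book value $153,315.
Year 3: DB = ⌊$153,315 × 200%/8⌋ = $38,328; SL = ⌊$119,115/6⌋ = $19,852 → take DB $38,328. Book value $114,987.
Year 4: DB = ⌊$114,987 × 200%/8⌋ = $28,746; SL = ⌊$80,787/5⌋ = $16,157 → take DB $28,746. Book value $86,241.
Year 5: DB = ⌊$86,241 × 200%/8⌋ = $21,560; SL = ⌊$52,041/4⌋ = $13,010 → take DB $21,560. Book value $64,681.
Year 6: DB = ⌊$64,681 × 200%/8⌋ = $16,170; SL = ⌊$30,481/3⌋ = $10,160 → take DB $16,170. Book value $48,511.
Year 7: DB = ⌊$48,511 × 200%/8⌋ = $12,127; SL = ⌊$14,311/2⌋ = $7,155 → take DB $12,127. Book value $36,384.

$12,127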